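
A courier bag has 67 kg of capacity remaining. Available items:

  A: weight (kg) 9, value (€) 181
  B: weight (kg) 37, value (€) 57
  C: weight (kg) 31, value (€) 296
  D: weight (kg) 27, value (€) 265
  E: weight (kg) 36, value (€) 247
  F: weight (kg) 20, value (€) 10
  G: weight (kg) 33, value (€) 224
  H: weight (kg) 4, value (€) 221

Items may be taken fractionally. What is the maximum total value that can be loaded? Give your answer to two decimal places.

Sort by value per unit weight and fill in that order.
Order: H (221/4=55.25) > A (181/9=20.11) > D (265/27=9.81) > C (296/31=9.55) > E (247/36=6.86) > G (224/33=6.79) > B (57/37=1.54) > F (10/20=0.50)
Fill: take H (4 @ 221) → take A (9 @ 181) → take D (27 @ 265) → take 27/31 of C → 257.81; 67/67 used.
Total value = 924.81

924.81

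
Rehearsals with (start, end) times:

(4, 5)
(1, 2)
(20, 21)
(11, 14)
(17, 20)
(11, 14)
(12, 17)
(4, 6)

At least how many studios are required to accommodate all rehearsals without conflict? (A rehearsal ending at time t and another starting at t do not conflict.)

Events (time:±→running): 1:+→1 2:-→0 4:+→1 4:+→2 5:-→1 6:-→0 11:+→1 11:+→2 12:+→3 … peak 3.

3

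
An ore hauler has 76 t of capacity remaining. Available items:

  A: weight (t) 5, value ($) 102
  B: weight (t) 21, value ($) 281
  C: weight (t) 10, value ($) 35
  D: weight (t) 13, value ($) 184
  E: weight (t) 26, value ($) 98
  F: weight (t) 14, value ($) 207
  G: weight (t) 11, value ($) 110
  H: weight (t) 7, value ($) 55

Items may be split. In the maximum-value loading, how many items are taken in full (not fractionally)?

6

Sort by value per unit weight and fill in that order.
Ratios (sorted): A 20.40, F 14.79, D 14.15, B 13.38, G 10.00, H 7.86, E 3.77, C 3.50
take A (5 @ 102); take F (14 @ 207); take D (13 @ 184); take B (21 @ 281); take G (11 @ 110); take H (7 @ 55); take 5/26 of E → 18.85. Capacity used 76/76.
6 item(s) taken whole; one partial (take 5/26 of E).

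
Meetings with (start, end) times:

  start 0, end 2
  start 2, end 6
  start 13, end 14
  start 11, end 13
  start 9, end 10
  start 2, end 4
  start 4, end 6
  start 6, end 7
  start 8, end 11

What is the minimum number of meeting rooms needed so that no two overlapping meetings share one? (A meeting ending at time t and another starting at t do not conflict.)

Count concurrent intervals with a sweep; the peak is the room count.
starts: [0, 2, 2, 4, 6, 8, 9, 11, 13]
ends:   [2, 4, 6, 6, 7, 10, 11, 13, 14]
s0→1 e2→0 s2→1 s2→2  — peak 2.

2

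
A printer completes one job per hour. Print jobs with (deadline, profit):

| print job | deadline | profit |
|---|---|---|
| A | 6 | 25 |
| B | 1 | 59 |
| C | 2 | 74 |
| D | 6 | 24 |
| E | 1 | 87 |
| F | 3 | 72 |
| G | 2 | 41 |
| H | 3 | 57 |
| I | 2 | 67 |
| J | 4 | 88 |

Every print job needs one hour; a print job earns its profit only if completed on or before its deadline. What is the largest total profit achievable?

370

Take jobs in profit order; each goes to the latest open slot no later than its deadline.
Profit order: J=88 E=87 C=74 F=72 I=67 B=59 H=57 G=41 A=25 D=24
Assign: J→slot 4, E→slot 1, C→slot 2, F→slot 3, I skipped, B skipped, H skipped, G skipped, A→slot 6, D→slot 5.
Slots: [1:E] [2:C] [3:F] [4:J] [5:D] [6:A]
Profit = 87 + 74 + 72 + 88 + 24 + 25 = 370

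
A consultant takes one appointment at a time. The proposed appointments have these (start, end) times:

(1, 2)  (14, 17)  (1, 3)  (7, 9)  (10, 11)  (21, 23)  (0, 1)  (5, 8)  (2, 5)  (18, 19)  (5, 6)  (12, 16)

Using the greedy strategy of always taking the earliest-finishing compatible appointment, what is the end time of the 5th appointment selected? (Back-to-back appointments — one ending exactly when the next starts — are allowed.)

By end time: (0,1), (1,2), (1,3), (2,5), (5,6), (5,8), (7,9), (10,11), (12,16), (14,17), (18,19), (21,23).
Pick (0,1); next start ≥ 1 → (1,2); next start ≥ 2 → (2,5); next start ≥ 5 → (5,6); next start ≥ 6 → (7,9); next start ≥ 9 → (10,11); next start ≥ 11 → (12,16); next start ≥ 16 → (18,19); next start ≥ 19 → (21,23).
Selected: (0,1) (1,2) (2,5) (5,6) (7,9) (10,11) (12,16) (18,19) (21,23)

9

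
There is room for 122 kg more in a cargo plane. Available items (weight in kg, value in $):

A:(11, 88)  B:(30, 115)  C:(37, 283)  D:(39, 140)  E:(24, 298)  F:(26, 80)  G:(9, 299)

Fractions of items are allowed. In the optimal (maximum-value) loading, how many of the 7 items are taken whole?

Greedy by value/weight ratio, highest first.
Order: G (299/9=33.22) > E (298/24=12.42) > A (88/11=8.00) > C (283/37=7.65) > B (115/30=3.83) > D (140/39=3.59) > F (80/26=3.08)
Fill: take G (9 @ 299) → take E (24 @ 298) → take A (11 @ 88) → take C (37 @ 283) → take B (30 @ 115) → take 11/39 of D → 39.49; 122/122 used.
5 item(s) taken whole; one partial (take 11/39 of D).

5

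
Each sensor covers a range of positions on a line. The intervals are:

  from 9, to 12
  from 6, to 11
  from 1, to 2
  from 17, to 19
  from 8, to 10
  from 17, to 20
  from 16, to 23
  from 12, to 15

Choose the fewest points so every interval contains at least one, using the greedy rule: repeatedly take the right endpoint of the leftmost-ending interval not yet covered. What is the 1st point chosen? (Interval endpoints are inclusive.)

2

By right end: [1,2]  [8,10]  [6,11]  [9,12]  [12,15]  [17,19]  [17,20]  [16,23]
[1,2] uncovered → point at 2; [8,10] uncovered → point at 10; [12,15] uncovered → point at 15; [17,19] uncovered → point at 19.
Points: 2, 10, 15, 19 (4 total).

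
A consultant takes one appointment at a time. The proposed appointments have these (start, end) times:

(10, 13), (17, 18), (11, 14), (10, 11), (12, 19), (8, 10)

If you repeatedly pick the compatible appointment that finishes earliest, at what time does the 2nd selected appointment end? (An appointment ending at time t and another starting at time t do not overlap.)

11

Sort by end time and greedily take each interval whose start is ≥ the last chosen end.
By end time: (8,10), (10,11), (10,13), (11,14), (17,18), (12,19).
Pick (8,10); next start ≥ 10 → (10,11); next start ≥ 11 → (11,14); next start ≥ 14 → (17,18).
Selected: (8,10) (10,11) (11,14) (17,18)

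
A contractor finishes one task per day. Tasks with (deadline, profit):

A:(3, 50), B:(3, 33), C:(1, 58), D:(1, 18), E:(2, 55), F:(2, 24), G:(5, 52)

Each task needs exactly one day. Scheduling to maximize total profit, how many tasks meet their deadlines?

4

Sort by profit descending; place each in the latest free slot ≤ its deadline.
Profit order: C=58 E=55 G=52 A=50 B=33 F=24 D=18
Assign: C→slot 1, E→slot 2, G→slot 5, A→slot 3, B skipped, F skipped, D skipped.
Slots: [1:C] [2:E] [3:A] [5:G]
4 of 7 scheduled.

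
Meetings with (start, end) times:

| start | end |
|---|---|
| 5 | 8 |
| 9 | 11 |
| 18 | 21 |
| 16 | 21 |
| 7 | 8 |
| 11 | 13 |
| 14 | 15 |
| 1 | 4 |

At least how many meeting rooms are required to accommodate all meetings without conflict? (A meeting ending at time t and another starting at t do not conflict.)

2

The answer is the maximum number of intervals overlapping at any instant.
starts: [1, 5, 7, 9, 11, 14, 16, 18]
ends:   [4, 8, 8, 11, 13, 15, 21, 21]
s1→1 e4→0 s5→1 s7→2  — peak 2.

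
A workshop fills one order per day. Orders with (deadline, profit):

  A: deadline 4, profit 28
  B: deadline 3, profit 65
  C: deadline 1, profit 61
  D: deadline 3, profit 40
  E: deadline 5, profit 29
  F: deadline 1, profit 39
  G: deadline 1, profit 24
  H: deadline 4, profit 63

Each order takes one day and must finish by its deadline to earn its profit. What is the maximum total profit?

258

Sort by profit descending; place each in the latest free slot ≤ its deadline.
By profit: B(d3,65), H(d4,63), C(d1,61), D(d3,40), F(d1,39), E(d5,29), A(d4,28), G(d1,24)
B→slot 3; H→slot 4; C→slot 1; D→slot 2; F skipped; E→slot 5; A skipped; G skipped.
Profit = 61 + 40 + 65 + 63 + 29 = 258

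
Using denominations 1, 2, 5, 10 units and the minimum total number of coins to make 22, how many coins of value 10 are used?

2

22 = 2×10 + 1×2
Count of 10: 2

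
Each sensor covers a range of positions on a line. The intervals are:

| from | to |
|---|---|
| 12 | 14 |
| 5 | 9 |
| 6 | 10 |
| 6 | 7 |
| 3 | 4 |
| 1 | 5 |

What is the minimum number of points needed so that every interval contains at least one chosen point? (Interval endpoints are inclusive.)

By right end: [3,4]  [1,5]  [6,7]  [5,9]  [6,10]  [12,14]
[3,4] uncovered → point at 4; [6,7] uncovered → point at 7; [12,14] uncovered → point at 14.
Points: 4, 7, 14 (3 total).

3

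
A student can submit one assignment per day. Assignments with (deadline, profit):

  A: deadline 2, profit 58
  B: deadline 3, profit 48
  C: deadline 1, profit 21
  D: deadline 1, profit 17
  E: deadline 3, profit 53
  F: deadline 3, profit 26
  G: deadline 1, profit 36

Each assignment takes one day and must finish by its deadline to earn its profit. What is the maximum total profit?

159

Take jobs in profit order; each goes to the latest open slot no later than its deadline.
By profit: A(d2,58), E(d3,53), B(d3,48), G(d1,36), F(d3,26), C(d1,21), D(d1,17)
A→slot 2; E→slot 3; B→slot 1; G skipped; F skipped; C skipped; D skipped.
Profit = 48 + 58 + 53 = 159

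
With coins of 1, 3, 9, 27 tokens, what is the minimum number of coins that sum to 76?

6

Greedy: take as many of the largest coin as possible, then repeat with the remainder.
76 = 2×27 + 2×9 + 1×3 + 1×1
Total coins = 2 + 2 + 1 + 1 = 6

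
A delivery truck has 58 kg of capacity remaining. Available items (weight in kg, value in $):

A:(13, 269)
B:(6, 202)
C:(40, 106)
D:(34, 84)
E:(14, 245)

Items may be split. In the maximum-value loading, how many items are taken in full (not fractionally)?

Order: B (202/6=33.67) > A (269/13=20.69) > E (245/14=17.50) > C (106/40=2.65) > D (84/34=2.47)
Fill: take B (6 @ 202) → take A (13 @ 269) → take E (14 @ 245) → take 25/40 of C → 66.25; 58/58 used.
3 item(s) taken whole; one partial (take 25/40 of C).

3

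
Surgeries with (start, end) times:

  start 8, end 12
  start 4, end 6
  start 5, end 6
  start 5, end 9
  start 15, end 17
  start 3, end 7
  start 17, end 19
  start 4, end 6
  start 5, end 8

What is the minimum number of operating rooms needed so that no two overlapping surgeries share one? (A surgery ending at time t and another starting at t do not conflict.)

6

The answer is the maximum number of intervals overlapping at any instant.
Events (time:±→running): 3:+→1 4:+→2 4:+→3 5:+→4 5:+→5 5:+→6 … peak 6.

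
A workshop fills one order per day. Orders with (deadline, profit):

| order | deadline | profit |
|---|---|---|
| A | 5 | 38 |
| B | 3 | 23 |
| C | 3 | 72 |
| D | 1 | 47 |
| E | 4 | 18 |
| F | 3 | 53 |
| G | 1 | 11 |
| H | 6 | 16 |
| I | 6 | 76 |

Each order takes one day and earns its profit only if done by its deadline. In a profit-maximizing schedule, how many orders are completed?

Take jobs in profit order; each goes to the latest open slot no later than its deadline.
By profit: I(d6,76), C(d3,72), F(d3,53), D(d1,47), A(d5,38), B(d3,23), E(d4,18), H(d6,16), G(d1,11)
I→slot 6; C→slot 3; F→slot 2; D→slot 1; A→slot 5; B skipped; E→slot 4; H skipped; G skipped.
6 of 9 scheduled.

6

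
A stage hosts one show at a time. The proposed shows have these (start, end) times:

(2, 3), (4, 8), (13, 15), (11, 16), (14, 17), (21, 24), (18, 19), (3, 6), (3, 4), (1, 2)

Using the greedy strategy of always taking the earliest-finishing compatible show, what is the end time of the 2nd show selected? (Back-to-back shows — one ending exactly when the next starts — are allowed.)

3

Order by finish time; keep every interval that doesn't clash with the previous kept one.
By end time: (1,2), (2,3), (3,4), (3,6), (4,8), (13,15), (11,16), (14,17), (18,19), (21,24).
Pick (1,2); next start ≥ 2 → (2,3); next start ≥ 3 → (3,4); next start ≥ 4 → (4,8); next start ≥ 8 → (13,15); next start ≥ 15 → (18,19); next start ≥ 19 → (21,24).
Selected: (1,2) (2,3) (3,4) (4,8) (13,15) (18,19) (21,24)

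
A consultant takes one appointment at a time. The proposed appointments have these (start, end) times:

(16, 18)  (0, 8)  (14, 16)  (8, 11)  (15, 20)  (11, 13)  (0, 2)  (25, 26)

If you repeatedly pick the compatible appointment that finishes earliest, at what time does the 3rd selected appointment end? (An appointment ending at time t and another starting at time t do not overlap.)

Sorted by end: (0,2)  (0,8)  (8,11)  (11,13)  (14,16)  (16,18)  (15,20)  (25,26)
take (0,2); take (8,11); take (11,13); take (14,16); take (16,18); skip (15,20); take (25,26).
Selected: (0,2) (8,11) (11,13) (14,16) (16,18) (25,26)

13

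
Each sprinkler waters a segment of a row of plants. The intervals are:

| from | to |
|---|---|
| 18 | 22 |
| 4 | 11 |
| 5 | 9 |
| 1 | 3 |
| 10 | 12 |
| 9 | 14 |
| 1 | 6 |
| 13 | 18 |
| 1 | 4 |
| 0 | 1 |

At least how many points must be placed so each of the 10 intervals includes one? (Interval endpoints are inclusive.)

4

Sorted: [0,1] [1,3] [1,4] [1,6] [5,9] [4,11] [10,12] [9,14] [13,18] [18,22]
{[0,1],[1,3],[1,4],[1,6]} hit by 1; {[5,9],[4,11]} hit by 9; {[10,12],[9,14]} hit by 12; {[13,18],[18,22]} hit by 18.
Points: 1, 9, 12, 18 (4 total).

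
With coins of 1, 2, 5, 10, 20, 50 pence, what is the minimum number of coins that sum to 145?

5

145 − 2×50→45 − 2×20→5 − 1×5→0
Total coins = 2 + 2 + 1 = 5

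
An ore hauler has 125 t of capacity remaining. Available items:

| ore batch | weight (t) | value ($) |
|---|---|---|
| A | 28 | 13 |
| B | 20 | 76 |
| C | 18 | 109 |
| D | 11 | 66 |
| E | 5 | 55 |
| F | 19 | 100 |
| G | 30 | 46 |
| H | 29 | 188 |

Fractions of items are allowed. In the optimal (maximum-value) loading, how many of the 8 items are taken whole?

Greedy by value/weight ratio, highest first.
Order: E (55/5=11.00) > H (188/29=6.48) > C (109/18=6.06) > D (66/11=6.00) > F (100/19=5.26) > B (76/20=3.80) > G (46/30=1.53) > A (13/28=0.46)
Fill: take E (5 @ 55) → take H (29 @ 188) → take C (18 @ 109) → take D (11 @ 66) → take F (19 @ 100) → take B (20 @ 76) → take 23/30 of G → 35.27; 125/125 used.
6 item(s) taken whole; one partial (take 23/30 of G).

6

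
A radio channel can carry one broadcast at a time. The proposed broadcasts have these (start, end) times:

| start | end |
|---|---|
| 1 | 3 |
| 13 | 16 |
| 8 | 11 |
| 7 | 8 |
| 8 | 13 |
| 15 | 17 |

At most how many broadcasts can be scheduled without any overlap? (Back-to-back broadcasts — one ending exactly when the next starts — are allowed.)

4

Sort by end time and greedily take each interval whose start is ≥ the last chosen end.
Sorted by end: (1,3)  (7,8)  (8,11)  (8,13)  (13,16)  (15,17)
take (1,3); take (7,8); take (8,11); skip (8,13); take (13,16).
Selected 4 broadcasts.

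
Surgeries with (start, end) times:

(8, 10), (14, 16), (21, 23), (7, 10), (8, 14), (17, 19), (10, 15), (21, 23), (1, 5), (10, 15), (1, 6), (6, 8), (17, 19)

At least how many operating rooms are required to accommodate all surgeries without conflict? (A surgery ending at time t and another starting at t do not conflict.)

3

The answer is the maximum number of intervals overlapping at any instant.
starts: [1, 1, 6, 7, 8, 8, 10, 10, 14, 17, 17, 21, 21]
ends:   [5, 6, 8, 10, 10, 14, 15, 15, 16, 19, 19, 23, 23]
s1→1 s1→2 e5→1 e6→0 s6→1 s7→2 e8→1 s8→2 s8→3  — peak 3.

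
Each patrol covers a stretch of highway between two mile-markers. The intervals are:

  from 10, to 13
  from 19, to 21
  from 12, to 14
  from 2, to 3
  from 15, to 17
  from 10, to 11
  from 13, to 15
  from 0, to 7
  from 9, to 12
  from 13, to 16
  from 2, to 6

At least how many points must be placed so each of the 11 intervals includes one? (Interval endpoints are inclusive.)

5

Process intervals by earliest right end; each time one isn't hit yet, stab at its right endpoint.
By right end: [2,3]  [2,6]  [0,7]  [10,11]  [9,12]  [10,13]  [12,14]  [13,15]  [13,16]  [15,17]  [19,21]
[2,3] uncovered → point at 3; [10,11] uncovered → point at 11; [12,14] uncovered → point at 14; [15,17] uncovered → point at 17; [19,21] uncovered → point at 21.
Points: 3, 11, 14, 17, 21 (5 total).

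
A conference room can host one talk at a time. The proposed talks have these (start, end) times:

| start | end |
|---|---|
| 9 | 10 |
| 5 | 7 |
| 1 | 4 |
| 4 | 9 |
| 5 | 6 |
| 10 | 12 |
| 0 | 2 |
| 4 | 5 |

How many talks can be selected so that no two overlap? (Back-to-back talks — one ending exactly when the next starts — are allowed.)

Order by finish time; keep every interval that doesn't clash with the previous kept one.
Sorted by end: (0,2)  (1,4)  (4,5)  (5,6)  (5,7)  (4,9)  (9,10)  (10,12)
take (0,2); take (4,5); take (5,6); skip (5,7); take (9,10); take (10,12).
Selected 5 talks.

5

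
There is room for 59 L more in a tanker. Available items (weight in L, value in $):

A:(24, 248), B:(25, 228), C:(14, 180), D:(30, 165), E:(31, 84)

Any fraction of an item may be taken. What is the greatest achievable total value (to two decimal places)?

619.52

Order: C (180/14=12.86) > A (248/24=10.33) > B (228/25=9.12) > D (165/30=5.50) > E (84/31=2.71)
Fill: take C (14 @ 180) → take A (24 @ 248) → take 21/25 of B → 191.52; 59/59 used.
Total value = 619.52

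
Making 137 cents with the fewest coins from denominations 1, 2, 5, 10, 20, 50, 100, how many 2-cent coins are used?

1

Greedy: take as many of the largest coin as possible, then repeat with the remainder.
137 − 1×100→37 − 1×20→17 − 1×10→7 − 1×5→2 − 1×2→0
Count of 2: 1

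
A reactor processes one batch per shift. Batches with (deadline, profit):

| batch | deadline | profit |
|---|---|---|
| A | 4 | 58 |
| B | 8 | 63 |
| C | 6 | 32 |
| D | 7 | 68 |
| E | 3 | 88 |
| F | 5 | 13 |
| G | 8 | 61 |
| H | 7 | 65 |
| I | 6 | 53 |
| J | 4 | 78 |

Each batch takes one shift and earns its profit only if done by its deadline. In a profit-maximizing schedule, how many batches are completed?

Sort by profit descending; place each in the latest free slot ≤ its deadline.
Profit order: E=88 J=78 D=68 H=65 B=63 G=61 A=58 I=53 C=32 F=13
Assign: E→slot 3, J→slot 4, D→slot 7, H→slot 6, B→slot 8, G→slot 5, A→slot 2, I→slot 1, C skipped, F skipped.
Slots: [1:I] [2:A] [3:E] [4:J] [5:G] [6:H] [7:D] [8:B]
8 of 10 scheduled.

8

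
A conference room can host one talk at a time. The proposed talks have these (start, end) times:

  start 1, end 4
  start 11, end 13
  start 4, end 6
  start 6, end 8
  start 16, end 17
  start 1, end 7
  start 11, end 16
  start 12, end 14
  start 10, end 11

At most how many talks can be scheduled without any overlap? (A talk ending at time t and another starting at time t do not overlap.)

6

By end time: (1,4), (4,6), (1,7), (6,8), (10,11), (11,13), (12,14), (11,16), (16,17).
Pick (1,4); next start ≥ 4 → (4,6); next start ≥ 6 → (6,8); next start ≥ 8 → (10,11); next start ≥ 11 → (11,13); next start ≥ 13 → (16,17).
Selected 6 talks.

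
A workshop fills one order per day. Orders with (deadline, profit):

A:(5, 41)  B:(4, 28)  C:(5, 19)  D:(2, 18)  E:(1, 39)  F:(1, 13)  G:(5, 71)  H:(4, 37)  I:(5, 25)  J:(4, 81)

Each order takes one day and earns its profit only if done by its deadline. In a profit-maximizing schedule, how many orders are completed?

5

Take jobs in profit order; each goes to the latest open slot no later than its deadline.
Profit order: J=81 G=71 A=41 E=39 H=37 B=28 I=25 C=19 D=18 F=13
Assign: J→slot 4, G→slot 5, A→slot 3, E→slot 1, H→slot 2, B skipped, I skipped, C skipped, D skipped, F skipped.
Slots: [1:E] [2:H] [3:A] [4:J] [5:G]
5 of 10 scheduled.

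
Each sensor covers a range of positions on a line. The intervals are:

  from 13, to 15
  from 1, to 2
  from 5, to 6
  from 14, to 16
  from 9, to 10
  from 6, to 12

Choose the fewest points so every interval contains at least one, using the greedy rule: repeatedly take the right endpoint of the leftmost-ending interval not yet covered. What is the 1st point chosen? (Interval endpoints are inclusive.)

By right end: [1,2]  [5,6]  [9,10]  [6,12]  [13,15]  [14,16]
[1,2] uncovered → point at 2; [5,6] uncovered → point at 6; [9,10] uncovered → point at 10; [13,15] uncovered → point at 15.
Points: 2, 6, 10, 15 (4 total).

2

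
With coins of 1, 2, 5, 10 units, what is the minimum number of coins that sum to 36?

5

Greedy: take as many of the largest coin as possible, then repeat with the remainder.
36 − 3×10→6 − 1×5→1 − 1×1→0
Total coins = 3 + 1 + 1 = 5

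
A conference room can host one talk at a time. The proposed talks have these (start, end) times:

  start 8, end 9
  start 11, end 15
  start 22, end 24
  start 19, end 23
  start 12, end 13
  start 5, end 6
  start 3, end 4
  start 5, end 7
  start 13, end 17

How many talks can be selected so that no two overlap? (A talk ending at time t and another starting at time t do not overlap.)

6

Sort by end time and greedily take each interval whose start is ≥ the last chosen end.
Sorted by end: (3,4)  (5,6)  (5,7)  (8,9)  (12,13)  (11,15)  (13,17)  (19,23)  (22,24)
take (3,4); take (5,6); skip (5,7); take (8,9); take (12,13); take (13,17); take (19,23).
Selected 6 talks.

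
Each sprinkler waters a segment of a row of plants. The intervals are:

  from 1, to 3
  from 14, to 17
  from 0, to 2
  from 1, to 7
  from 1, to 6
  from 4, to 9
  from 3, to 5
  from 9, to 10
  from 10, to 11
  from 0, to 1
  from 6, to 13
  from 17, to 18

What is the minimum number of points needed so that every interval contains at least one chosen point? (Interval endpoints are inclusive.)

Sort by right endpoint; whenever an interval is uncovered, place a point at its right end.
By right end: [0,1]  [0,2]  [1,3]  [3,5]  [1,6]  [1,7]  [4,9]  [9,10]  [10,11]  [6,13]  [14,17]  [17,18]
[0,1] uncovered → point at 1; [3,5] uncovered → point at 5; [9,10] uncovered → point at 10; [14,17] uncovered → point at 17.
Points: 1, 5, 10, 17 (4 total).

4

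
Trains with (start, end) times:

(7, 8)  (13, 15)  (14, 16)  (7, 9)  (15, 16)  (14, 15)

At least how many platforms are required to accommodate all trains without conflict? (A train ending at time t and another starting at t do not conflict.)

3

Events (time:±→running): 7:+→1 7:+→2 8:-→1 9:-→0 13:+→1 14:+→2 14:+→3 … peak 3.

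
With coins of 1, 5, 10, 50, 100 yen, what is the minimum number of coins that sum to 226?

6

Greedy: take as many of the largest coin as possible, then repeat with the remainder.
226 − 2×100→26 − 2×10→6 − 1×5→1 − 1×1→0
Total coins = 2 + 2 + 1 + 1 = 6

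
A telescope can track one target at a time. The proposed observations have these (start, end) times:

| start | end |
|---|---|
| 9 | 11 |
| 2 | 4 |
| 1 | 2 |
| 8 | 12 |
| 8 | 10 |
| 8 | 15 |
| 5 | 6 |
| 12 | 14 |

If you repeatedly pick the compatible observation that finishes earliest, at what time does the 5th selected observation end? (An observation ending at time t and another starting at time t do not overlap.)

14

By end time: (1,2), (2,4), (5,6), (8,10), (9,11), (8,12), (12,14), (8,15).
Pick (1,2); next start ≥ 2 → (2,4); next start ≥ 4 → (5,6); next start ≥ 6 → (8,10); next start ≥ 10 → (12,14).
Selected: (1,2) (2,4) (5,6) (8,10) (12,14)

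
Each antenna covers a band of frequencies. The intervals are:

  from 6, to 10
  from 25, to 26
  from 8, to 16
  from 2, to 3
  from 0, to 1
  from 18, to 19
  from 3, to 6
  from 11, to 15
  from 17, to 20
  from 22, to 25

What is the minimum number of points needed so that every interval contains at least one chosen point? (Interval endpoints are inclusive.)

6

Process intervals by earliest right end; each time one isn't hit yet, stab at its right endpoint.
By right end: [0,1]  [2,3]  [3,6]  [6,10]  [11,15]  [8,16]  [18,19]  [17,20]  [22,25]  [25,26]
[0,1] uncovered → point at 1; [2,3] uncovered → point at 3; [6,10] uncovered → point at 10; [11,15] uncovered → point at 15; [18,19] uncovered → point at 19; [22,25] uncovered → point at 25.
Points: 1, 3, 10, 15, 19, 25 (6 total).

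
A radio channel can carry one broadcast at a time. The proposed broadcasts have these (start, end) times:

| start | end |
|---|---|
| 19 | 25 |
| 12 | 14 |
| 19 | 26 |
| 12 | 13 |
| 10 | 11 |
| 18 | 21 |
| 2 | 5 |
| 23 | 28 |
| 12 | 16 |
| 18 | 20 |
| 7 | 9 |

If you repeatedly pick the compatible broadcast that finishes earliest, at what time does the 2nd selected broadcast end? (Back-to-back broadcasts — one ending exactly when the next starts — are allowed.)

9

Greedy by earliest finish: after sorting by end time, pick each interval compatible with the last pick.
By end time: (2,5), (7,9), (10,11), (12,13), (12,14), (12,16), (18,20), (18,21), (19,25), (19,26), (23,28).
Pick (2,5); next start ≥ 5 → (7,9); next start ≥ 9 → (10,11); next start ≥ 11 → (12,13); next start ≥ 13 → (18,20); next start ≥ 20 → (23,28).
Selected: (2,5) (7,9) (10,11) (12,13) (18,20) (23,28)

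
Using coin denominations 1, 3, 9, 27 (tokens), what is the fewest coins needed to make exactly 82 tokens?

Greedy: take as many of the largest coin as possible, then repeat with the remainder.
82 − 3×27→1 − 1×1→0
Total coins = 3 + 1 = 4

4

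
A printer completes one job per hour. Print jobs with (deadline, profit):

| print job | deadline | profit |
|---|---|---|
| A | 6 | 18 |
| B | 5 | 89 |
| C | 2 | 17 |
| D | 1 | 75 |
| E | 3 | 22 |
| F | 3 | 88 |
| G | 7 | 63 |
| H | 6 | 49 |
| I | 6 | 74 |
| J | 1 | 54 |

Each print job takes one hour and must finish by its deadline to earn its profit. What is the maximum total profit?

Take jobs in profit order; each goes to the latest open slot no later than its deadline.
Profit order: B=89 F=88 D=75 I=74 G=63 J=54 H=49 E=22 A=18 C=17
Assign: B→slot 5, F→slot 3, D→slot 1, I→slot 6, G→slot 7, J skipped, H→slot 4, E→slot 2, A skipped, C skipped.
Slots: [1:D] [2:E] [3:F] [4:H] [5:B] [6:I] [7:G]
Profit = 75 + 22 + 88 + 49 + 89 + 74 + 63 = 460

460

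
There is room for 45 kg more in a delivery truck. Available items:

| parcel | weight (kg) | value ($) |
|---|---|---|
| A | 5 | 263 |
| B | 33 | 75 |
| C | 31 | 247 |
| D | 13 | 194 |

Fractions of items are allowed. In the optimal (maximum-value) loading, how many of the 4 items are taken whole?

Order: A (263/5=52.60) > D (194/13=14.92) > C (247/31=7.97) > B (75/33=2.27)
Fill: take A (5 @ 263) → take D (13 @ 194) → take 27/31 of C → 215.13; 45/45 used.
2 item(s) taken whole; one partial (take 27/31 of C).

2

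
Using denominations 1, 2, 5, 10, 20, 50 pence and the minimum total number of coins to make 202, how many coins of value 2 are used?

Greedy: take as many of the largest coin as possible, then repeat with the remainder.
202 = 4×50 + 1×2
Count of 2: 1

1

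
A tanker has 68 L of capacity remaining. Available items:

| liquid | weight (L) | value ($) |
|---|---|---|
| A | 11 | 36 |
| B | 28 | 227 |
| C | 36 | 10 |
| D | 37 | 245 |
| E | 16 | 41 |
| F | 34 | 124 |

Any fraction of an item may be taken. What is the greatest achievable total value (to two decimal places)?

482.94

Order: B (227/28=8.11) > D (245/37=6.62) > F (124/34=3.65) > A (36/11=3.27) > E (41/16=2.56) > C (10/36=0.28)
Fill: take B (28 @ 227) → take D (37 @ 245) → take 3/34 of F → 10.94; 68/68 used.
Total value = 482.94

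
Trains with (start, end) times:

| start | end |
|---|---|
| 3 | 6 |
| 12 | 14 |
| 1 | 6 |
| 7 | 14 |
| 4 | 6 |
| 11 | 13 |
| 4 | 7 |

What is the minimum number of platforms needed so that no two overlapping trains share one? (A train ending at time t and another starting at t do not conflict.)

The answer is the maximum number of intervals overlapping at any instant.
Events (time:±→running): 1:+→1 3:+→2 4:+→3 4:+→4 … peak 4.

4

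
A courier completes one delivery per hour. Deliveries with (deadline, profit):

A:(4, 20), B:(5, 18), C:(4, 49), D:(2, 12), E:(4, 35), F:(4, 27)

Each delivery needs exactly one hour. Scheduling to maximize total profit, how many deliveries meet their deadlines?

Sort by profit descending; place each in the latest free slot ≤ its deadline.
Profit order: C=49 E=35 F=27 A=20 B=18 D=12
Assign: C→slot 4, E→slot 3, F→slot 2, A→slot 1, B→slot 5, D skipped.
Slots: [1:A] [2:F] [3:E] [4:C] [5:B]
5 of 6 scheduled.

5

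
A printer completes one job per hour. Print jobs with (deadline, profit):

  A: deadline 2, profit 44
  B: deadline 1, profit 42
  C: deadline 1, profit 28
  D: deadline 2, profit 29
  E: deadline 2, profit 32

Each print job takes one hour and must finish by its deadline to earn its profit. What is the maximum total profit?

86

Take jobs in profit order; each goes to the latest open slot no later than its deadline.
Profit order: A=44 B=42 E=32 D=29 C=28
Assign: A→slot 2, B→slot 1, E skipped, D skipped, C skipped.
Slots: [1:B] [2:A]
Profit = 42 + 44 = 86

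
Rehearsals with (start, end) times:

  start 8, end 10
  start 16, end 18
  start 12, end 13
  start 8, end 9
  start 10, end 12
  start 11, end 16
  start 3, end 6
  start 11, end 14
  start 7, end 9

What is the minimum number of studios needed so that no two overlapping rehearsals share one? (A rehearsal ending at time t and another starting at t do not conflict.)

3

The answer is the maximum number of intervals overlapping at any instant.
starts: [3, 7, 8, 8, 10, 11, 11, 12, 16]
ends:   [6, 9, 9, 10, 12, 13, 14, 16, 18]
s3→1 e6→0 s7→1 s8→2 s8→3  — peak 3.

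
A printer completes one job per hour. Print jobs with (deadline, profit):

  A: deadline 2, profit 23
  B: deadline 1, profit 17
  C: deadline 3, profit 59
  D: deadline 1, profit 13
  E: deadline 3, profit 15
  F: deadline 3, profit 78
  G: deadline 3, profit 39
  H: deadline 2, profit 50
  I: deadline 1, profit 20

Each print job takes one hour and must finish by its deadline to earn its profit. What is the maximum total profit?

187

Profit order: F=78 C=59 H=50 G=39 A=23 I=20 B=17 E=15 D=13
Assign: F→slot 3, C→slot 2, H→slot 1, G skipped, A skipped, I skipped, B skipped, E skipped, D skipped.
Slots: [1:H] [2:C] [3:F]
Profit = 50 + 59 + 78 = 187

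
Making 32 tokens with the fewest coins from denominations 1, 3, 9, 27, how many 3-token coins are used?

32 − 1×27→5 − 1×3→2 − 2×1→0
Count of 3: 1

1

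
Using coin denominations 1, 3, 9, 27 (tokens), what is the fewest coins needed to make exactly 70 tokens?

6

Use the largest denomination that fits, subtract, and repeat.
70 − 2×27→16 − 1×9→7 − 2×3→1 − 1×1→0
Total coins = 2 + 1 + 2 + 1 = 6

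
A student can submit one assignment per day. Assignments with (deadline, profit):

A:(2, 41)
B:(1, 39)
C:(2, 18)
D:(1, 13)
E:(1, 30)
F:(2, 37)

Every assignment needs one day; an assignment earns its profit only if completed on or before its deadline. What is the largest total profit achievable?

Profit order: A=41 B=39 F=37 E=30 C=18 D=13
Assign: A→slot 2, B→slot 1, F skipped, E skipped, C skipped, D skipped.
Slots: [1:B] [2:A]
Profit = 39 + 41 = 80

80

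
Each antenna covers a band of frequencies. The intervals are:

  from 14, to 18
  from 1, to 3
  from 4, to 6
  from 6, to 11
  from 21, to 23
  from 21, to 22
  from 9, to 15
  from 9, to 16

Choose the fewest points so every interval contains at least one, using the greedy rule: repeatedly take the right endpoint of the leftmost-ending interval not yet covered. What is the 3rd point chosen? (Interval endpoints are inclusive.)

15

Sort by right endpoint; whenever an interval is uncovered, place a point at its right end.
By right end: [1,3]  [4,6]  [6,11]  [9,15]  [9,16]  [14,18]  [21,22]  [21,23]
[1,3] uncovered → point at 3; [4,6] uncovered → point at 6; [9,15] uncovered → point at 15; [21,22] uncovered → point at 22.
Points: 3, 6, 15, 22 (4 total).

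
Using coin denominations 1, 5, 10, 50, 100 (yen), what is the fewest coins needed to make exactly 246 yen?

246 = 2×100 + 4×10 + 1×5 + 1×1
Total coins = 2 + 4 + 1 + 1 = 8

8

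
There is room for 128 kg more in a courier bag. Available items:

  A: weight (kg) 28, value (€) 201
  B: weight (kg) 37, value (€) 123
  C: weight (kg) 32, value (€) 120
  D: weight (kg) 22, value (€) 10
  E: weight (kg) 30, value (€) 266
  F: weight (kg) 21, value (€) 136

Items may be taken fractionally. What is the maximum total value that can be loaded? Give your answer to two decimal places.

779.51

Greedy by value/weight ratio, highest first.
Order: E (266/30=8.87) > A (201/28=7.18) > F (136/21=6.48) > C (120/32=3.75) > B (123/37=3.32) > D (10/22=0.45)
Fill: take E (30 @ 266) → take A (28 @ 201) → take F (21 @ 136) → take C (32 @ 120) → take 17/37 of B → 56.51; 128/128 used.
Total value = 779.51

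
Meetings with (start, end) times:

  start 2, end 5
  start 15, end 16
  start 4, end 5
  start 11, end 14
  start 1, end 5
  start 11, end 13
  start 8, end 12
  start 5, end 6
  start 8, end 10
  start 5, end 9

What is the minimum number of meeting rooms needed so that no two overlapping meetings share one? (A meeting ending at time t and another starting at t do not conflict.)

3

Count concurrent intervals with a sweep; the peak is the room count.
starts: [1, 2, 4, 5, 5, 8, 8, 11, 11, 15]
ends:   [5, 5, 5, 6, 9, 10, 12, 13, 14, 16]
s1→1 s2→2 s4→3  — peak 3.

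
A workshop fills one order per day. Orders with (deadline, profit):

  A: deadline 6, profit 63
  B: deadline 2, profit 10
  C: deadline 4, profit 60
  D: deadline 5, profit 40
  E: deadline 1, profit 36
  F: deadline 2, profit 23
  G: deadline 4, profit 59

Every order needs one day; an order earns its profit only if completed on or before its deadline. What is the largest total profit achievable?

Sort by profit descending; place each in the latest free slot ≤ its deadline.
Profit order: A=63 C=60 G=59 D=40 E=36 F=23 B=10
Assign: A→slot 6, C→slot 4, G→slot 3, D→slot 5, E→slot 1, F→slot 2, B skipped.
Slots: [1:E] [2:F] [3:G] [4:C] [5:D] [6:A]
Profit = 36 + 23 + 59 + 60 + 40 + 63 = 281

281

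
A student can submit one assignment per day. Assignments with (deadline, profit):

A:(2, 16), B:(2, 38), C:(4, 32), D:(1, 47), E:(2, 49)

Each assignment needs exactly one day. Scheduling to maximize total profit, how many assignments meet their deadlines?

Sort by profit descending; place each in the latest free slot ≤ its deadline.
By profit: E(d2,49), D(d1,47), B(d2,38), C(d4,32), A(d2,16)
E→slot 2; D→slot 1; B skipped; C→slot 4; A skipped.
3 of 5 scheduled.

3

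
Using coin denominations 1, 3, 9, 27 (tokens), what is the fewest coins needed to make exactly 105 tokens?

Greedy: take as many of the largest coin as possible, then repeat with the remainder.
105 = 3×27 + 2×9 + 2×3
Total coins = 3 + 2 + 2 = 7

7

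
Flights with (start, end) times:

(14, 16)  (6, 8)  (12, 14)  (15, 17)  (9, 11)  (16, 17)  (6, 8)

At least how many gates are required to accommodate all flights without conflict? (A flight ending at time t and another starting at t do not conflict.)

2

Events (time:±→running): 6:+→1 6:+→2 … peak 2.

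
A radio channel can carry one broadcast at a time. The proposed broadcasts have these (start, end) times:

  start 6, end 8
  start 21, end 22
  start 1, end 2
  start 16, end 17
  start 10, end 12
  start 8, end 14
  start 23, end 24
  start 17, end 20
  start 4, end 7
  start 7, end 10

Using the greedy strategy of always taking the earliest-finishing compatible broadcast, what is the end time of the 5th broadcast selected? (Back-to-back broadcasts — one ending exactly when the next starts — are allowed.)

17

By end time: (1,2), (4,7), (6,8), (7,10), (10,12), (8,14), (16,17), (17,20), (21,22), (23,24).
Pick (1,2); next start ≥ 2 → (4,7); next start ≥ 7 → (7,10); next start ≥ 10 → (10,12); next start ≥ 12 → (16,17); next start ≥ 17 → (17,20); next start ≥ 20 → (21,22); next start ≥ 22 → (23,24).
Selected: (1,2) (4,7) (7,10) (10,12) (16,17) (17,20) (21,22) (23,24)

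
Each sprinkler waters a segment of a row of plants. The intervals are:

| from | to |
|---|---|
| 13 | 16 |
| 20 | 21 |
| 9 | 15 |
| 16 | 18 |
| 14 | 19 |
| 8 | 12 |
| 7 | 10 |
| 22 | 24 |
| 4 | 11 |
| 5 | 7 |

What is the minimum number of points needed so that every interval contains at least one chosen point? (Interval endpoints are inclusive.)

5

Sorted: [5,7] [7,10] [4,11] [8,12] [9,15] [13,16] [16,18] [14,19] [20,21] [22,24]
{[5,7],[7,10],[4,11]} hit by 7; {[8,12],[9,15]} hit by 12; {[13,16],[16,18],[14,19]} hit by 16; {[20,21]} hit by 21; {[22,24]} hit by 24.
Points: 7, 12, 16, 21, 24 (5 total).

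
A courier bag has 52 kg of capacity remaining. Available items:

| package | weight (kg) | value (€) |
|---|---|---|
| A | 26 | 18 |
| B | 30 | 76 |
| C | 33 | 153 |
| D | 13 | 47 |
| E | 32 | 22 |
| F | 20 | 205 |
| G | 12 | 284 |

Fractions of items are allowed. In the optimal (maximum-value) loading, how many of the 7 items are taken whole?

2

Sort by value per unit weight and fill in that order.
Ratios (sorted): G 23.67, F 10.25, C 4.64, D 3.62, B 2.53, A 0.69, E 0.69
take G (12 @ 284); take F (20 @ 205); take 20/33 of C → 92.73. Capacity used 52/52.
2 item(s) taken whole; one partial (take 20/33 of C).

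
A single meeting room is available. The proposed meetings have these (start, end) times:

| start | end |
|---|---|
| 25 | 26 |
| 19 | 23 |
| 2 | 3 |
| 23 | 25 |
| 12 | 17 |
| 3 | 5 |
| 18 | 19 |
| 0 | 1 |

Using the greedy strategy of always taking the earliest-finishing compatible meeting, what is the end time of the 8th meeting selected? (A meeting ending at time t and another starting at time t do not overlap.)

Sort by end time and greedily take each interval whose start is ≥ the last chosen end.
By end time: (0,1), (2,3), (3,5), (12,17), (18,19), (19,23), (23,25), (25,26).
Pick (0,1); next start ≥ 1 → (2,3); next start ≥ 3 → (3,5); next start ≥ 5 → (12,17); next start ≥ 17 → (18,19); next start ≥ 19 → (19,23); next start ≥ 23 → (23,25); next start ≥ 25 → (25,26).
Selected: (0,1) (2,3) (3,5) (12,17) (18,19) (19,23) (23,25) (25,26)

26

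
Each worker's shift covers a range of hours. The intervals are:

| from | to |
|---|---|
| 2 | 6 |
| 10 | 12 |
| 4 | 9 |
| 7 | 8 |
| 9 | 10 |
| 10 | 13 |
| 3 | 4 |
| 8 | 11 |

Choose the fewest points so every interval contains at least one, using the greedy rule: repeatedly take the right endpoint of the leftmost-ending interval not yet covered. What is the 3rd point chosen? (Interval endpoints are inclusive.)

Sort by right endpoint; whenever an interval is uncovered, place a point at its right end.
By right end: [3,4]  [2,6]  [7,8]  [4,9]  [9,10]  [8,11]  [10,12]  [10,13]
[3,4] uncovered → point at 4; [7,8] uncovered → point at 8; [9,10] uncovered → point at 10.
Points: 4, 8, 10 (3 total).

10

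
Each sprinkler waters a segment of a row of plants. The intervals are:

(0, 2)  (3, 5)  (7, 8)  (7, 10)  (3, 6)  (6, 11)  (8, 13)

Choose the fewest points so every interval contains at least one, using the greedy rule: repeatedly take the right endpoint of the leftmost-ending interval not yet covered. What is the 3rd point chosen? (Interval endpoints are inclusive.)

8

Sort by right endpoint; whenever an interval is uncovered, place a point at its right end.
By right end: [0,2]  [3,5]  [3,6]  [7,8]  [7,10]  [6,11]  [8,13]
[0,2] uncovered → point at 2; [3,5] uncovered → point at 5; [7,8] uncovered → point at 8.
Points: 2, 5, 8 (3 total).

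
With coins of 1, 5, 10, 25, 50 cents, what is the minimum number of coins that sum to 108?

108 − 2×50→8 − 1×5→3 − 3×1→0
Total coins = 2 + 1 + 3 = 6

6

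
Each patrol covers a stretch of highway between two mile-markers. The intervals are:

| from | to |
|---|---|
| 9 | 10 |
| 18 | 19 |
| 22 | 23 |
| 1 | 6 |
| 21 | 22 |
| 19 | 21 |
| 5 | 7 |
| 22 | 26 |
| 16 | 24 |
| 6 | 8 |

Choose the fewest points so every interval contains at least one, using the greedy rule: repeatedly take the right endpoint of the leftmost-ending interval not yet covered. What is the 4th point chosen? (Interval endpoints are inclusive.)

22

Process intervals by earliest right end; each time one isn't hit yet, stab at its right endpoint.
Sorted: [1,6] [5,7] [6,8] [9,10] [18,19] [19,21] [21,22] [22,23] [16,24] [22,26]
{[1,6],[5,7],[6,8]} hit by 6; {[9,10]} hit by 10; {[18,19],[19,21]} hit by 19; {[21,22],[22,23],[16,24],[22,26]} hit by 22.
Points: 6, 10, 19, 22 (4 total).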